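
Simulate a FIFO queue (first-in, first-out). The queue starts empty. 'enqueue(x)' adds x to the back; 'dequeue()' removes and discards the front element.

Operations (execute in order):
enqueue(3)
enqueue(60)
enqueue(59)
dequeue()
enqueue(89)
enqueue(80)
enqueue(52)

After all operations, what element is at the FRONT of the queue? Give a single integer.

enqueue(3): queue = [3]
enqueue(60): queue = [3, 60]
enqueue(59): queue = [3, 60, 59]
dequeue(): queue = [60, 59]
enqueue(89): queue = [60, 59, 89]
enqueue(80): queue = [60, 59, 89, 80]
enqueue(52): queue = [60, 59, 89, 80, 52]

Answer: 60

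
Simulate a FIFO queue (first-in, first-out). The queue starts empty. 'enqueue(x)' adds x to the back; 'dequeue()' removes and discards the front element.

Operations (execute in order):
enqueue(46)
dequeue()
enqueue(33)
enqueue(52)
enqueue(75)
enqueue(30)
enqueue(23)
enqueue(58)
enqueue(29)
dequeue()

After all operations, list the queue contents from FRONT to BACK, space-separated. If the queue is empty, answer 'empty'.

Answer: 52 75 30 23 58 29

Derivation:
enqueue(46): [46]
dequeue(): []
enqueue(33): [33]
enqueue(52): [33, 52]
enqueue(75): [33, 52, 75]
enqueue(30): [33, 52, 75, 30]
enqueue(23): [33, 52, 75, 30, 23]
enqueue(58): [33, 52, 75, 30, 23, 58]
enqueue(29): [33, 52, 75, 30, 23, 58, 29]
dequeue(): [52, 75, 30, 23, 58, 29]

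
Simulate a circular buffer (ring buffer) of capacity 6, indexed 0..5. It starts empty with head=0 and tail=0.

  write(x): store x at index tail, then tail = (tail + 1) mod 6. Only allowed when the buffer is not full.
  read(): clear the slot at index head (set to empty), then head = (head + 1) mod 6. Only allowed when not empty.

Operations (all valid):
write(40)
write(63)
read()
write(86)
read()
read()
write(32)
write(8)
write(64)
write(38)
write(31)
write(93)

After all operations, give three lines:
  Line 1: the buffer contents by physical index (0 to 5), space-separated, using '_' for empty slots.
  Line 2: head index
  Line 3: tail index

Answer: 38 31 93 32 8 64
3
3

Derivation:
write(40): buf=[40 _ _ _ _ _], head=0, tail=1, size=1
write(63): buf=[40 63 _ _ _ _], head=0, tail=2, size=2
read(): buf=[_ 63 _ _ _ _], head=1, tail=2, size=1
write(86): buf=[_ 63 86 _ _ _], head=1, tail=3, size=2
read(): buf=[_ _ 86 _ _ _], head=2, tail=3, size=1
read(): buf=[_ _ _ _ _ _], head=3, tail=3, size=0
write(32): buf=[_ _ _ 32 _ _], head=3, tail=4, size=1
write(8): buf=[_ _ _ 32 8 _], head=3, tail=5, size=2
write(64): buf=[_ _ _ 32 8 64], head=3, tail=0, size=3
write(38): buf=[38 _ _ 32 8 64], head=3, tail=1, size=4
write(31): buf=[38 31 _ 32 8 64], head=3, tail=2, size=5
write(93): buf=[38 31 93 32 8 64], head=3, tail=3, size=6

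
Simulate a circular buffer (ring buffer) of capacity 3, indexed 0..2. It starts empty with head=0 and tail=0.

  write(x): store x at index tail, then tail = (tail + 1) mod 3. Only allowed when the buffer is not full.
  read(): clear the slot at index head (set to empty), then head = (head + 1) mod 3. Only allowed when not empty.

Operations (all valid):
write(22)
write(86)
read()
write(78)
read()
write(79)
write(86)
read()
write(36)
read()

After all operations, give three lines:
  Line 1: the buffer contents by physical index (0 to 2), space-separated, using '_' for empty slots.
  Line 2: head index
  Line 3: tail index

Answer: _ 86 36
1
0

Derivation:
write(22): buf=[22 _ _], head=0, tail=1, size=1
write(86): buf=[22 86 _], head=0, tail=2, size=2
read(): buf=[_ 86 _], head=1, tail=2, size=1
write(78): buf=[_ 86 78], head=1, tail=0, size=2
read(): buf=[_ _ 78], head=2, tail=0, size=1
write(79): buf=[79 _ 78], head=2, tail=1, size=2
write(86): buf=[79 86 78], head=2, tail=2, size=3
read(): buf=[79 86 _], head=0, tail=2, size=2
write(36): buf=[79 86 36], head=0, tail=0, size=3
read(): buf=[_ 86 36], head=1, tail=0, size=2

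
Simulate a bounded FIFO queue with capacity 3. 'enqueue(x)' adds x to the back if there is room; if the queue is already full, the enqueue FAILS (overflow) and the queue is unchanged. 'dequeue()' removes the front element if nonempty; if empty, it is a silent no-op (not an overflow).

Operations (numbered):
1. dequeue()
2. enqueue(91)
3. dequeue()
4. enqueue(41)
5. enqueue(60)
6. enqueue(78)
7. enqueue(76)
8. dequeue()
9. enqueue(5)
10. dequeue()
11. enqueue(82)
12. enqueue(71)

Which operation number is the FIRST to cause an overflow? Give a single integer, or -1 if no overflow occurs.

Answer: 7

Derivation:
1. dequeue(): empty, no-op, size=0
2. enqueue(91): size=1
3. dequeue(): size=0
4. enqueue(41): size=1
5. enqueue(60): size=2
6. enqueue(78): size=3
7. enqueue(76): size=3=cap → OVERFLOW (fail)
8. dequeue(): size=2
9. enqueue(5): size=3
10. dequeue(): size=2
11. enqueue(82): size=3
12. enqueue(71): size=3=cap → OVERFLOW (fail)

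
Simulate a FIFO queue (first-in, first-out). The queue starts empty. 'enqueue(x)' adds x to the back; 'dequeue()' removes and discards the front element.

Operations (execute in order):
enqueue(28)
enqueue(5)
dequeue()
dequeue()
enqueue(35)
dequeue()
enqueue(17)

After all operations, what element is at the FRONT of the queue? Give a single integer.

Answer: 17

Derivation:
enqueue(28): queue = [28]
enqueue(5): queue = [28, 5]
dequeue(): queue = [5]
dequeue(): queue = []
enqueue(35): queue = [35]
dequeue(): queue = []
enqueue(17): queue = [17]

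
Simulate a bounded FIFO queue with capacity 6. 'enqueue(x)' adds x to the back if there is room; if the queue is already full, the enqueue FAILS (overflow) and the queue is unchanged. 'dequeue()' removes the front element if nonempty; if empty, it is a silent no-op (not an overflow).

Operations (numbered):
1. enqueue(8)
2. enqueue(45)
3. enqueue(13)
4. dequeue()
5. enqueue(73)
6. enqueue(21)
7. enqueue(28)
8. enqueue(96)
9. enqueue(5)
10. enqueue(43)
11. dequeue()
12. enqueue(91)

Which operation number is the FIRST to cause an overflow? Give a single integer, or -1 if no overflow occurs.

Answer: 9

Derivation:
1. enqueue(8): size=1
2. enqueue(45): size=2
3. enqueue(13): size=3
4. dequeue(): size=2
5. enqueue(73): size=3
6. enqueue(21): size=4
7. enqueue(28): size=5
8. enqueue(96): size=6
9. enqueue(5): size=6=cap → OVERFLOW (fail)
10. enqueue(43): size=6=cap → OVERFLOW (fail)
11. dequeue(): size=5
12. enqueue(91): size=6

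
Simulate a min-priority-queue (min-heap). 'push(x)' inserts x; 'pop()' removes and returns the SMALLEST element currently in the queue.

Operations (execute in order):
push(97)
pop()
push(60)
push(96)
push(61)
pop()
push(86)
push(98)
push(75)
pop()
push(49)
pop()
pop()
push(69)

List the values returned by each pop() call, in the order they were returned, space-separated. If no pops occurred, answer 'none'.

push(97): heap contents = [97]
pop() → 97: heap contents = []
push(60): heap contents = [60]
push(96): heap contents = [60, 96]
push(61): heap contents = [60, 61, 96]
pop() → 60: heap contents = [61, 96]
push(86): heap contents = [61, 86, 96]
push(98): heap contents = [61, 86, 96, 98]
push(75): heap contents = [61, 75, 86, 96, 98]
pop() → 61: heap contents = [75, 86, 96, 98]
push(49): heap contents = [49, 75, 86, 96, 98]
pop() → 49: heap contents = [75, 86, 96, 98]
pop() → 75: heap contents = [86, 96, 98]
push(69): heap contents = [69, 86, 96, 98]

Answer: 97 60 61 49 75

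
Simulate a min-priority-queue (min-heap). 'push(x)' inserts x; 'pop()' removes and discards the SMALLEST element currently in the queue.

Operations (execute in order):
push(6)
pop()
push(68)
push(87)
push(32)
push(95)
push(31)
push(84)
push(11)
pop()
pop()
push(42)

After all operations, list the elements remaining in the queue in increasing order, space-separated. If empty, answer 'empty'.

push(6): heap contents = [6]
pop() → 6: heap contents = []
push(68): heap contents = [68]
push(87): heap contents = [68, 87]
push(32): heap contents = [32, 68, 87]
push(95): heap contents = [32, 68, 87, 95]
push(31): heap contents = [31, 32, 68, 87, 95]
push(84): heap contents = [31, 32, 68, 84, 87, 95]
push(11): heap contents = [11, 31, 32, 68, 84, 87, 95]
pop() → 11: heap contents = [31, 32, 68, 84, 87, 95]
pop() → 31: heap contents = [32, 68, 84, 87, 95]
push(42): heap contents = [32, 42, 68, 84, 87, 95]

Answer: 32 42 68 84 87 95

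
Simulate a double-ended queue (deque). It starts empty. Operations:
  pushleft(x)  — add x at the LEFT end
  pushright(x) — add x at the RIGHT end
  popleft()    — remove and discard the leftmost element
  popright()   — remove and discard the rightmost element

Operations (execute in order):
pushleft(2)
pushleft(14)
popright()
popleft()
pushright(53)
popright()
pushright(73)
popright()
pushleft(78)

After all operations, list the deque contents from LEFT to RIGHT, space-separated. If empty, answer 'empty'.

Answer: 78

Derivation:
pushleft(2): [2]
pushleft(14): [14, 2]
popright(): [14]
popleft(): []
pushright(53): [53]
popright(): []
pushright(73): [73]
popright(): []
pushleft(78): [78]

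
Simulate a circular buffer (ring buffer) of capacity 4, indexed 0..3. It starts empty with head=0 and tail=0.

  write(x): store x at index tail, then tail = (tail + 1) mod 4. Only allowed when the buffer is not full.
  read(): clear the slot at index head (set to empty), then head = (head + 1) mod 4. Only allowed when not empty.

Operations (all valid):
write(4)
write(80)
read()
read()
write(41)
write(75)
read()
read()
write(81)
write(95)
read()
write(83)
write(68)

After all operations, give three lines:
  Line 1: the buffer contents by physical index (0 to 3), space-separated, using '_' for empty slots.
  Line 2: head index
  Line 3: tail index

write(4): buf=[4 _ _ _], head=0, tail=1, size=1
write(80): buf=[4 80 _ _], head=0, tail=2, size=2
read(): buf=[_ 80 _ _], head=1, tail=2, size=1
read(): buf=[_ _ _ _], head=2, tail=2, size=0
write(41): buf=[_ _ 41 _], head=2, tail=3, size=1
write(75): buf=[_ _ 41 75], head=2, tail=0, size=2
read(): buf=[_ _ _ 75], head=3, tail=0, size=1
read(): buf=[_ _ _ _], head=0, tail=0, size=0
write(81): buf=[81 _ _ _], head=0, tail=1, size=1
write(95): buf=[81 95 _ _], head=0, tail=2, size=2
read(): buf=[_ 95 _ _], head=1, tail=2, size=1
write(83): buf=[_ 95 83 _], head=1, tail=3, size=2
write(68): buf=[_ 95 83 68], head=1, tail=0, size=3

Answer: _ 95 83 68
1
0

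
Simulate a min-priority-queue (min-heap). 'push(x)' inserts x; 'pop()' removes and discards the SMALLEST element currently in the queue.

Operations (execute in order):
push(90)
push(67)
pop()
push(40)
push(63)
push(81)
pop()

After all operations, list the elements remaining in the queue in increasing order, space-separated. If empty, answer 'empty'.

Answer: 63 81 90

Derivation:
push(90): heap contents = [90]
push(67): heap contents = [67, 90]
pop() → 67: heap contents = [90]
push(40): heap contents = [40, 90]
push(63): heap contents = [40, 63, 90]
push(81): heap contents = [40, 63, 81, 90]
pop() → 40: heap contents = [63, 81, 90]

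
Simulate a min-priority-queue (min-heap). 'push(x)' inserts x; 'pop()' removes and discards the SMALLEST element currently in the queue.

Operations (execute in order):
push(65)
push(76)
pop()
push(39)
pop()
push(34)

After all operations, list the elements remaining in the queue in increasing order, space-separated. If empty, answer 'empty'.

Answer: 34 76

Derivation:
push(65): heap contents = [65]
push(76): heap contents = [65, 76]
pop() → 65: heap contents = [76]
push(39): heap contents = [39, 76]
pop() → 39: heap contents = [76]
push(34): heap contents = [34, 76]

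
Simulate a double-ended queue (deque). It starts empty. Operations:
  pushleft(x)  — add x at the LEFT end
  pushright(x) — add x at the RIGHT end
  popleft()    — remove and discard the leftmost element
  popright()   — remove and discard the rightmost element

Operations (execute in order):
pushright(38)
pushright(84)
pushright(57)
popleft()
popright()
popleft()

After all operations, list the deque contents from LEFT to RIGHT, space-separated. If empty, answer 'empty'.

Answer: empty

Derivation:
pushright(38): [38]
pushright(84): [38, 84]
pushright(57): [38, 84, 57]
popleft(): [84, 57]
popright(): [84]
popleft(): []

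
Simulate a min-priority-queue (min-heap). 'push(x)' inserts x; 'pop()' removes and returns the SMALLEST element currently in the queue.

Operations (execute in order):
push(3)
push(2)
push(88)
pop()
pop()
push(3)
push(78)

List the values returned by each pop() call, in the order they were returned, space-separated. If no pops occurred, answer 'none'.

Answer: 2 3

Derivation:
push(3): heap contents = [3]
push(2): heap contents = [2, 3]
push(88): heap contents = [2, 3, 88]
pop() → 2: heap contents = [3, 88]
pop() → 3: heap contents = [88]
push(3): heap contents = [3, 88]
push(78): heap contents = [3, 78, 88]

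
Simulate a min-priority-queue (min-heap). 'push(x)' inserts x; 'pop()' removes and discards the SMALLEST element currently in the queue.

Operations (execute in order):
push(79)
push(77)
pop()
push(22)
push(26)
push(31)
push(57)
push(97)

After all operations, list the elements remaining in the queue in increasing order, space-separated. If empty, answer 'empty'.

Answer: 22 26 31 57 79 97

Derivation:
push(79): heap contents = [79]
push(77): heap contents = [77, 79]
pop() → 77: heap contents = [79]
push(22): heap contents = [22, 79]
push(26): heap contents = [22, 26, 79]
push(31): heap contents = [22, 26, 31, 79]
push(57): heap contents = [22, 26, 31, 57, 79]
push(97): heap contents = [22, 26, 31, 57, 79, 97]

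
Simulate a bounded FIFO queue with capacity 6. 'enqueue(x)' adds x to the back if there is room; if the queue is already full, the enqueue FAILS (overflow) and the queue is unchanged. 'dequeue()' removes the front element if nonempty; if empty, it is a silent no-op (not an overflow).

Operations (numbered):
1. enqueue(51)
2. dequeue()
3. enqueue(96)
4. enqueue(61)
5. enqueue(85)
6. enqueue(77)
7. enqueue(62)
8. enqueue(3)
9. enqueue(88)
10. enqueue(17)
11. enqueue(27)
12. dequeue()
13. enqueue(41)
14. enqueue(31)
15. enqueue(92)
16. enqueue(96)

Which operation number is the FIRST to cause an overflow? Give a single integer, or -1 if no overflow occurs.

1. enqueue(51): size=1
2. dequeue(): size=0
3. enqueue(96): size=1
4. enqueue(61): size=2
5. enqueue(85): size=3
6. enqueue(77): size=4
7. enqueue(62): size=5
8. enqueue(3): size=6
9. enqueue(88): size=6=cap → OVERFLOW (fail)
10. enqueue(17): size=6=cap → OVERFLOW (fail)
11. enqueue(27): size=6=cap → OVERFLOW (fail)
12. dequeue(): size=5
13. enqueue(41): size=6
14. enqueue(31): size=6=cap → OVERFLOW (fail)
15. enqueue(92): size=6=cap → OVERFLOW (fail)
16. enqueue(96): size=6=cap → OVERFLOW (fail)

Answer: 9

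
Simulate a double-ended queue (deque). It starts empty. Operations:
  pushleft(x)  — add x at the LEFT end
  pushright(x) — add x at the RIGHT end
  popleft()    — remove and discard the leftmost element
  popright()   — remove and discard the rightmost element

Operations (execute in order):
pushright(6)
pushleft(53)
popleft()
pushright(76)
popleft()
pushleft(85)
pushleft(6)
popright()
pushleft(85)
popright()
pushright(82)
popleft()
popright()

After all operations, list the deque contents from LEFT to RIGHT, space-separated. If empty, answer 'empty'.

pushright(6): [6]
pushleft(53): [53, 6]
popleft(): [6]
pushright(76): [6, 76]
popleft(): [76]
pushleft(85): [85, 76]
pushleft(6): [6, 85, 76]
popright(): [6, 85]
pushleft(85): [85, 6, 85]
popright(): [85, 6]
pushright(82): [85, 6, 82]
popleft(): [6, 82]
popright(): [6]

Answer: 6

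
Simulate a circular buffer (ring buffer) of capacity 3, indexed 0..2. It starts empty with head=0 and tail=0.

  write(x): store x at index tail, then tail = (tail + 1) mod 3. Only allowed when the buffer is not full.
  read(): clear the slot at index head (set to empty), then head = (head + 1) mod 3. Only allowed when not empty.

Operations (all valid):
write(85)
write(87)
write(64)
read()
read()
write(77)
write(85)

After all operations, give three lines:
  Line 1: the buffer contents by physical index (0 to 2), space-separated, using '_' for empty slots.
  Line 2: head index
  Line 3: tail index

write(85): buf=[85 _ _], head=0, tail=1, size=1
write(87): buf=[85 87 _], head=0, tail=2, size=2
write(64): buf=[85 87 64], head=0, tail=0, size=3
read(): buf=[_ 87 64], head=1, tail=0, size=2
read(): buf=[_ _ 64], head=2, tail=0, size=1
write(77): buf=[77 _ 64], head=2, tail=1, size=2
write(85): buf=[77 85 64], head=2, tail=2, size=3

Answer: 77 85 64
2
2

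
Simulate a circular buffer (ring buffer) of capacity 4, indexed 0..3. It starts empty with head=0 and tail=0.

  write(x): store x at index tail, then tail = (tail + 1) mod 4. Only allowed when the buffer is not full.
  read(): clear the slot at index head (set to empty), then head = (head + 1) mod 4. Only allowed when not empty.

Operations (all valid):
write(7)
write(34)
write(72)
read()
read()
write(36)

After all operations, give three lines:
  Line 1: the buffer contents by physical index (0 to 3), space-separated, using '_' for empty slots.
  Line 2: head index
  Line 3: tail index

Answer: _ _ 72 36
2
0

Derivation:
write(7): buf=[7 _ _ _], head=0, tail=1, size=1
write(34): buf=[7 34 _ _], head=0, tail=2, size=2
write(72): buf=[7 34 72 _], head=0, tail=3, size=3
read(): buf=[_ 34 72 _], head=1, tail=3, size=2
read(): buf=[_ _ 72 _], head=2, tail=3, size=1
write(36): buf=[_ _ 72 36], head=2, tail=0, size=2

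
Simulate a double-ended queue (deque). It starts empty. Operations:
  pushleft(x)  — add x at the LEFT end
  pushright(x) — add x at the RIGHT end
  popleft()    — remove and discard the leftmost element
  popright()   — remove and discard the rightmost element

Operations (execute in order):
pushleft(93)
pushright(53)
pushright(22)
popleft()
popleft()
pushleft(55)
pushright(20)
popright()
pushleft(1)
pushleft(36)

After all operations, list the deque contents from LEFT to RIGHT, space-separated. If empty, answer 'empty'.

Answer: 36 1 55 22

Derivation:
pushleft(93): [93]
pushright(53): [93, 53]
pushright(22): [93, 53, 22]
popleft(): [53, 22]
popleft(): [22]
pushleft(55): [55, 22]
pushright(20): [55, 22, 20]
popright(): [55, 22]
pushleft(1): [1, 55, 22]
pushleft(36): [36, 1, 55, 22]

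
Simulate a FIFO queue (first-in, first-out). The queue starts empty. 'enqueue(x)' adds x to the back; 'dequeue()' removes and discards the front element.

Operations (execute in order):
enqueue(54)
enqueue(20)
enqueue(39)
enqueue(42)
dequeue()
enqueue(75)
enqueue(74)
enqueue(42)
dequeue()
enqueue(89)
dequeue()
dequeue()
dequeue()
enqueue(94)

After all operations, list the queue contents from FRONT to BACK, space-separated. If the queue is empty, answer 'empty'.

Answer: 74 42 89 94

Derivation:
enqueue(54): [54]
enqueue(20): [54, 20]
enqueue(39): [54, 20, 39]
enqueue(42): [54, 20, 39, 42]
dequeue(): [20, 39, 42]
enqueue(75): [20, 39, 42, 75]
enqueue(74): [20, 39, 42, 75, 74]
enqueue(42): [20, 39, 42, 75, 74, 42]
dequeue(): [39, 42, 75, 74, 42]
enqueue(89): [39, 42, 75, 74, 42, 89]
dequeue(): [42, 75, 74, 42, 89]
dequeue(): [75, 74, 42, 89]
dequeue(): [74, 42, 89]
enqueue(94): [74, 42, 89, 94]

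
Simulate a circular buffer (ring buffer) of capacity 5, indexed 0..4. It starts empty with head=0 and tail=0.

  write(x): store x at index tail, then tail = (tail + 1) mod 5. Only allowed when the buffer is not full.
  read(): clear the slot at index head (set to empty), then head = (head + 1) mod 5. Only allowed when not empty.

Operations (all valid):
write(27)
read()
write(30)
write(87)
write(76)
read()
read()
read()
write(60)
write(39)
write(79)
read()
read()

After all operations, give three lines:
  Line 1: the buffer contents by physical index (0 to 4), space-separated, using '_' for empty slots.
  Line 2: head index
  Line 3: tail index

write(27): buf=[27 _ _ _ _], head=0, tail=1, size=1
read(): buf=[_ _ _ _ _], head=1, tail=1, size=0
write(30): buf=[_ 30 _ _ _], head=1, tail=2, size=1
write(87): buf=[_ 30 87 _ _], head=1, tail=3, size=2
write(76): buf=[_ 30 87 76 _], head=1, tail=4, size=3
read(): buf=[_ _ 87 76 _], head=2, tail=4, size=2
read(): buf=[_ _ _ 76 _], head=3, tail=4, size=1
read(): buf=[_ _ _ _ _], head=4, tail=4, size=0
write(60): buf=[_ _ _ _ 60], head=4, tail=0, size=1
write(39): buf=[39 _ _ _ 60], head=4, tail=1, size=2
write(79): buf=[39 79 _ _ 60], head=4, tail=2, size=3
read(): buf=[39 79 _ _ _], head=0, tail=2, size=2
read(): buf=[_ 79 _ _ _], head=1, tail=2, size=1

Answer: _ 79 _ _ _
1
2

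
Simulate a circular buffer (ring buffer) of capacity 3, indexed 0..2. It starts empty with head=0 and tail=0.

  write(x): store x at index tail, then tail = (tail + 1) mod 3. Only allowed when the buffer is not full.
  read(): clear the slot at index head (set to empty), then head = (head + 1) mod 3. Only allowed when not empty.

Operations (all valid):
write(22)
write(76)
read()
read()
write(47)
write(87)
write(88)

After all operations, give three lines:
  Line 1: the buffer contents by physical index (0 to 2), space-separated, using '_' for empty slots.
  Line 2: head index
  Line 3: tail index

Answer: 87 88 47
2
2

Derivation:
write(22): buf=[22 _ _], head=0, tail=1, size=1
write(76): buf=[22 76 _], head=0, tail=2, size=2
read(): buf=[_ 76 _], head=1, tail=2, size=1
read(): buf=[_ _ _], head=2, tail=2, size=0
write(47): buf=[_ _ 47], head=2, tail=0, size=1
write(87): buf=[87 _ 47], head=2, tail=1, size=2
write(88): buf=[87 88 47], head=2, tail=2, size=3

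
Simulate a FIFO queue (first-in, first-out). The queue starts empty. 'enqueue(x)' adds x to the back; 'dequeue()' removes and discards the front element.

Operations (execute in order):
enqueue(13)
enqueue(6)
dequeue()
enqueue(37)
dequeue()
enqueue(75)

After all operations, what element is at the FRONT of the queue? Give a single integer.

Answer: 37

Derivation:
enqueue(13): queue = [13]
enqueue(6): queue = [13, 6]
dequeue(): queue = [6]
enqueue(37): queue = [6, 37]
dequeue(): queue = [37]
enqueue(75): queue = [37, 75]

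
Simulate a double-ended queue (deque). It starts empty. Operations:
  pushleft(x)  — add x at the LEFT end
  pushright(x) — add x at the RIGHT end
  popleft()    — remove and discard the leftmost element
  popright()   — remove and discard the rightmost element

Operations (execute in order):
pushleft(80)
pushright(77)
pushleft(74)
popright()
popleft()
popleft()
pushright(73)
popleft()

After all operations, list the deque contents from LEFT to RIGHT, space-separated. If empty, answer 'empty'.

pushleft(80): [80]
pushright(77): [80, 77]
pushleft(74): [74, 80, 77]
popright(): [74, 80]
popleft(): [80]
popleft(): []
pushright(73): [73]
popleft(): []

Answer: empty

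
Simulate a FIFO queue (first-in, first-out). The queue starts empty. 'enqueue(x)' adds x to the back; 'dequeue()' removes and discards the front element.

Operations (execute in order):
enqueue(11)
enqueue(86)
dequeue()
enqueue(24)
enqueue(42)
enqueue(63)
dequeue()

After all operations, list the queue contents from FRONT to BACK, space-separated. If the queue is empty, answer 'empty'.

Answer: 24 42 63

Derivation:
enqueue(11): [11]
enqueue(86): [11, 86]
dequeue(): [86]
enqueue(24): [86, 24]
enqueue(42): [86, 24, 42]
enqueue(63): [86, 24, 42, 63]
dequeue(): [24, 42, 63]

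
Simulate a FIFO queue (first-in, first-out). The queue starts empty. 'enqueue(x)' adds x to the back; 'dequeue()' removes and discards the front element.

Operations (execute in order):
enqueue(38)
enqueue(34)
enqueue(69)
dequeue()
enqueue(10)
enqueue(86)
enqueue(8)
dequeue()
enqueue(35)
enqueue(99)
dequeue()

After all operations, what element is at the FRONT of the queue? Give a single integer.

Answer: 10

Derivation:
enqueue(38): queue = [38]
enqueue(34): queue = [38, 34]
enqueue(69): queue = [38, 34, 69]
dequeue(): queue = [34, 69]
enqueue(10): queue = [34, 69, 10]
enqueue(86): queue = [34, 69, 10, 86]
enqueue(8): queue = [34, 69, 10, 86, 8]
dequeue(): queue = [69, 10, 86, 8]
enqueue(35): queue = [69, 10, 86, 8, 35]
enqueue(99): queue = [69, 10, 86, 8, 35, 99]
dequeue(): queue = [10, 86, 8, 35, 99]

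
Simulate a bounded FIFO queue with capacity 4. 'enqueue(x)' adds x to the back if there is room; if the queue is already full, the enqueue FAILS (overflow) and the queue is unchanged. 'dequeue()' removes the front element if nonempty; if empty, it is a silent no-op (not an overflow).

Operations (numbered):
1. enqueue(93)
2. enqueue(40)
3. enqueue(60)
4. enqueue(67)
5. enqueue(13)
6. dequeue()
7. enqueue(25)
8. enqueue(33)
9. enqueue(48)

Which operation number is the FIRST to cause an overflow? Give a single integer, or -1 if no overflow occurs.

1. enqueue(93): size=1
2. enqueue(40): size=2
3. enqueue(60): size=3
4. enqueue(67): size=4
5. enqueue(13): size=4=cap → OVERFLOW (fail)
6. dequeue(): size=3
7. enqueue(25): size=4
8. enqueue(33): size=4=cap → OVERFLOW (fail)
9. enqueue(48): size=4=cap → OVERFLOW (fail)

Answer: 5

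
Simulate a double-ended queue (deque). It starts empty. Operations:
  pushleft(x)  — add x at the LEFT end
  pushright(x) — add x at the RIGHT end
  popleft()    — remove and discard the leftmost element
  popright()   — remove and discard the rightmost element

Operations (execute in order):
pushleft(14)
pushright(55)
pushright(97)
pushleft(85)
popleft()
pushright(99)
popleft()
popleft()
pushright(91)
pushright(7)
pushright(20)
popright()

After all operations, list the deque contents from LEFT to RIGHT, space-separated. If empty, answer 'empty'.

Answer: 97 99 91 7

Derivation:
pushleft(14): [14]
pushright(55): [14, 55]
pushright(97): [14, 55, 97]
pushleft(85): [85, 14, 55, 97]
popleft(): [14, 55, 97]
pushright(99): [14, 55, 97, 99]
popleft(): [55, 97, 99]
popleft(): [97, 99]
pushright(91): [97, 99, 91]
pushright(7): [97, 99, 91, 7]
pushright(20): [97, 99, 91, 7, 20]
popright(): [97, 99, 91, 7]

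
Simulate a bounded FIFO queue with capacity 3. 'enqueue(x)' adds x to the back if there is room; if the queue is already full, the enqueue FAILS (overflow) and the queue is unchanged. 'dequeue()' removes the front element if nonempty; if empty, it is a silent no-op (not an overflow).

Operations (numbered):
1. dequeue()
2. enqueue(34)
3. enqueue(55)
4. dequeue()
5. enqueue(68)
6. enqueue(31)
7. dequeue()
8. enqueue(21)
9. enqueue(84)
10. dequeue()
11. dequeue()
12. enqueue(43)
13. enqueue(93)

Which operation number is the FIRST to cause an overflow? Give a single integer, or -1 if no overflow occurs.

1. dequeue(): empty, no-op, size=0
2. enqueue(34): size=1
3. enqueue(55): size=2
4. dequeue(): size=1
5. enqueue(68): size=2
6. enqueue(31): size=3
7. dequeue(): size=2
8. enqueue(21): size=3
9. enqueue(84): size=3=cap → OVERFLOW (fail)
10. dequeue(): size=2
11. dequeue(): size=1
12. enqueue(43): size=2
13. enqueue(93): size=3

Answer: 9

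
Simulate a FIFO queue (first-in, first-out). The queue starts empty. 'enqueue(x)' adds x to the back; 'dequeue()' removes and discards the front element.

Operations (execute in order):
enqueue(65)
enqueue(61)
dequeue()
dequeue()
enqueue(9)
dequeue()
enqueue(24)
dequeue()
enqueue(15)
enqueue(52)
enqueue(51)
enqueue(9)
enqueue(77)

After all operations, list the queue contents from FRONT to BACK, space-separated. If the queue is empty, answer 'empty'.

Answer: 15 52 51 9 77

Derivation:
enqueue(65): [65]
enqueue(61): [65, 61]
dequeue(): [61]
dequeue(): []
enqueue(9): [9]
dequeue(): []
enqueue(24): [24]
dequeue(): []
enqueue(15): [15]
enqueue(52): [15, 52]
enqueue(51): [15, 52, 51]
enqueue(9): [15, 52, 51, 9]
enqueue(77): [15, 52, 51, 9, 77]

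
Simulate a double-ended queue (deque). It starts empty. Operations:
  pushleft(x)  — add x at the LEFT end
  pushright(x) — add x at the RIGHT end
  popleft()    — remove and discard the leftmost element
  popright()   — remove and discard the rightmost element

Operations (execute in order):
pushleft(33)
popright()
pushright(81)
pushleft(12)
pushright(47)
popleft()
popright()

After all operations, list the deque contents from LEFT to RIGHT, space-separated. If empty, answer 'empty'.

Answer: 81

Derivation:
pushleft(33): [33]
popright(): []
pushright(81): [81]
pushleft(12): [12, 81]
pushright(47): [12, 81, 47]
popleft(): [81, 47]
popright(): [81]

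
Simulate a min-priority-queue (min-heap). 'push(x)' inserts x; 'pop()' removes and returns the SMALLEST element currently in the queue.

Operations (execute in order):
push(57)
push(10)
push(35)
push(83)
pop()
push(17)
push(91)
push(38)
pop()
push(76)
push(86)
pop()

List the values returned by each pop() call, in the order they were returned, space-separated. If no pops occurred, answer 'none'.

Answer: 10 17 35

Derivation:
push(57): heap contents = [57]
push(10): heap contents = [10, 57]
push(35): heap contents = [10, 35, 57]
push(83): heap contents = [10, 35, 57, 83]
pop() → 10: heap contents = [35, 57, 83]
push(17): heap contents = [17, 35, 57, 83]
push(91): heap contents = [17, 35, 57, 83, 91]
push(38): heap contents = [17, 35, 38, 57, 83, 91]
pop() → 17: heap contents = [35, 38, 57, 83, 91]
push(76): heap contents = [35, 38, 57, 76, 83, 91]
push(86): heap contents = [35, 38, 57, 76, 83, 86, 91]
pop() → 35: heap contents = [38, 57, 76, 83, 86, 91]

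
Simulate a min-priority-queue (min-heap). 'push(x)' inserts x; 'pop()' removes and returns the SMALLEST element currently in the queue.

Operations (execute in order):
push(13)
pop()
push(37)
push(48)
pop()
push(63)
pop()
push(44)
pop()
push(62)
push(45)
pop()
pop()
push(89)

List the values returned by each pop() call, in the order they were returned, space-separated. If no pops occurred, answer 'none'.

push(13): heap contents = [13]
pop() → 13: heap contents = []
push(37): heap contents = [37]
push(48): heap contents = [37, 48]
pop() → 37: heap contents = [48]
push(63): heap contents = [48, 63]
pop() → 48: heap contents = [63]
push(44): heap contents = [44, 63]
pop() → 44: heap contents = [63]
push(62): heap contents = [62, 63]
push(45): heap contents = [45, 62, 63]
pop() → 45: heap contents = [62, 63]
pop() → 62: heap contents = [63]
push(89): heap contents = [63, 89]

Answer: 13 37 48 44 45 62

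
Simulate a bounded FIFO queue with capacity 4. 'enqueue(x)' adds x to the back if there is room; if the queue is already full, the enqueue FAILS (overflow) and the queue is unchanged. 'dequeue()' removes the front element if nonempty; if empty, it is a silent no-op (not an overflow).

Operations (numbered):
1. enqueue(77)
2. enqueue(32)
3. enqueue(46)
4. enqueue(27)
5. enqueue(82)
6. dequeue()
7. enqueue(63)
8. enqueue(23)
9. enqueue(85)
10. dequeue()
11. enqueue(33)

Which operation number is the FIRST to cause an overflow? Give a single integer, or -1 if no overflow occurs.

1. enqueue(77): size=1
2. enqueue(32): size=2
3. enqueue(46): size=3
4. enqueue(27): size=4
5. enqueue(82): size=4=cap → OVERFLOW (fail)
6. dequeue(): size=3
7. enqueue(63): size=4
8. enqueue(23): size=4=cap → OVERFLOW (fail)
9. enqueue(85): size=4=cap → OVERFLOW (fail)
10. dequeue(): size=3
11. enqueue(33): size=4

Answer: 5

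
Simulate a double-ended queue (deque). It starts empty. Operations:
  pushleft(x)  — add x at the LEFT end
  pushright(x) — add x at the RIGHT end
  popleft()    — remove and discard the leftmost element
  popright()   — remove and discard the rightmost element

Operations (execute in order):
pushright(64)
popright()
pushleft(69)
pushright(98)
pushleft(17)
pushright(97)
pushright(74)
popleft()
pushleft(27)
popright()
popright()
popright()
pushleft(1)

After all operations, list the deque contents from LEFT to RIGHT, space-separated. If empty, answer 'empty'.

pushright(64): [64]
popright(): []
pushleft(69): [69]
pushright(98): [69, 98]
pushleft(17): [17, 69, 98]
pushright(97): [17, 69, 98, 97]
pushright(74): [17, 69, 98, 97, 74]
popleft(): [69, 98, 97, 74]
pushleft(27): [27, 69, 98, 97, 74]
popright(): [27, 69, 98, 97]
popright(): [27, 69, 98]
popright(): [27, 69]
pushleft(1): [1, 27, 69]

Answer: 1 27 69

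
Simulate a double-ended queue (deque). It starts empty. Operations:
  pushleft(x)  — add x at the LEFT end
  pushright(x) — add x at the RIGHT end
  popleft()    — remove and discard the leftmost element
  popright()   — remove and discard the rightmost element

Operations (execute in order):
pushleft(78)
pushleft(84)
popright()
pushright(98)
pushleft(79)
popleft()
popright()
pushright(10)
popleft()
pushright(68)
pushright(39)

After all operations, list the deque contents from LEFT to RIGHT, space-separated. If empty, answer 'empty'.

Answer: 10 68 39

Derivation:
pushleft(78): [78]
pushleft(84): [84, 78]
popright(): [84]
pushright(98): [84, 98]
pushleft(79): [79, 84, 98]
popleft(): [84, 98]
popright(): [84]
pushright(10): [84, 10]
popleft(): [10]
pushright(68): [10, 68]
pushright(39): [10, 68, 39]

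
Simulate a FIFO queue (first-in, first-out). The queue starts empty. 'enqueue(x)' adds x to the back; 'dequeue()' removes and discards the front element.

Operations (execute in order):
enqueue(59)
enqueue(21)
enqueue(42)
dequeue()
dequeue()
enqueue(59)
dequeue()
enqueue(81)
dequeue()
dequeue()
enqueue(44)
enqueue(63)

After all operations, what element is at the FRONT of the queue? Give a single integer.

Answer: 44

Derivation:
enqueue(59): queue = [59]
enqueue(21): queue = [59, 21]
enqueue(42): queue = [59, 21, 42]
dequeue(): queue = [21, 42]
dequeue(): queue = [42]
enqueue(59): queue = [42, 59]
dequeue(): queue = [59]
enqueue(81): queue = [59, 81]
dequeue(): queue = [81]
dequeue(): queue = []
enqueue(44): queue = [44]
enqueue(63): queue = [44, 63]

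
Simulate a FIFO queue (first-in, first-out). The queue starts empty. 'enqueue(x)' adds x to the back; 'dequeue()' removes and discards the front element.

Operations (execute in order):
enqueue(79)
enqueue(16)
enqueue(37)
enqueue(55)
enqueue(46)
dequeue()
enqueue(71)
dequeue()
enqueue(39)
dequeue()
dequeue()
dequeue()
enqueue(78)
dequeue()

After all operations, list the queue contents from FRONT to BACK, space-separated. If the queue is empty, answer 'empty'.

enqueue(79): [79]
enqueue(16): [79, 16]
enqueue(37): [79, 16, 37]
enqueue(55): [79, 16, 37, 55]
enqueue(46): [79, 16, 37, 55, 46]
dequeue(): [16, 37, 55, 46]
enqueue(71): [16, 37, 55, 46, 71]
dequeue(): [37, 55, 46, 71]
enqueue(39): [37, 55, 46, 71, 39]
dequeue(): [55, 46, 71, 39]
dequeue(): [46, 71, 39]
dequeue(): [71, 39]
enqueue(78): [71, 39, 78]
dequeue(): [39, 78]

Answer: 39 78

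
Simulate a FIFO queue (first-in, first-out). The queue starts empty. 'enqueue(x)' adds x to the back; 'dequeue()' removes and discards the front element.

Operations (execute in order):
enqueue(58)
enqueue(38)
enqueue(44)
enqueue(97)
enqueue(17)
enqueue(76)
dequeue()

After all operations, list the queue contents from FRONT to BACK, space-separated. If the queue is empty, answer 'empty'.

enqueue(58): [58]
enqueue(38): [58, 38]
enqueue(44): [58, 38, 44]
enqueue(97): [58, 38, 44, 97]
enqueue(17): [58, 38, 44, 97, 17]
enqueue(76): [58, 38, 44, 97, 17, 76]
dequeue(): [38, 44, 97, 17, 76]

Answer: 38 44 97 17 76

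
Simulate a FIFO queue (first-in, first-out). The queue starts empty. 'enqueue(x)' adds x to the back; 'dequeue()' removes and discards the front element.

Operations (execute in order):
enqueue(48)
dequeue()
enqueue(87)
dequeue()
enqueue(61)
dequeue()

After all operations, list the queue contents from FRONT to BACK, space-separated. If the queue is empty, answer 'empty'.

enqueue(48): [48]
dequeue(): []
enqueue(87): [87]
dequeue(): []
enqueue(61): [61]
dequeue(): []

Answer: empty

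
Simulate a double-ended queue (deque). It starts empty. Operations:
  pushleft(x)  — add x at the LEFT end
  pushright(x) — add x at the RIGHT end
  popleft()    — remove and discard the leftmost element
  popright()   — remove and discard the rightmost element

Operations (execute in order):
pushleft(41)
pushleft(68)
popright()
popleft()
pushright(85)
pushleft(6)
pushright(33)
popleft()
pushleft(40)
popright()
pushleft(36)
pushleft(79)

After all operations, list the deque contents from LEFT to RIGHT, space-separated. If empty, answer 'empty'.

Answer: 79 36 40 85

Derivation:
pushleft(41): [41]
pushleft(68): [68, 41]
popright(): [68]
popleft(): []
pushright(85): [85]
pushleft(6): [6, 85]
pushright(33): [6, 85, 33]
popleft(): [85, 33]
pushleft(40): [40, 85, 33]
popright(): [40, 85]
pushleft(36): [36, 40, 85]
pushleft(79): [79, 36, 40, 85]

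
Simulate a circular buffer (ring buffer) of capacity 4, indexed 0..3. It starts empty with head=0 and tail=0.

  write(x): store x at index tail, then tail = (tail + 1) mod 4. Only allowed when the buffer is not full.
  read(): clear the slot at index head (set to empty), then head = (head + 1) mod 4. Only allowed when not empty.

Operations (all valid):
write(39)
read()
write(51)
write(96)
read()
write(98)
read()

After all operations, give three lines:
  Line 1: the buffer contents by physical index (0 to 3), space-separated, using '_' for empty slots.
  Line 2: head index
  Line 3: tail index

write(39): buf=[39 _ _ _], head=0, tail=1, size=1
read(): buf=[_ _ _ _], head=1, tail=1, size=0
write(51): buf=[_ 51 _ _], head=1, tail=2, size=1
write(96): buf=[_ 51 96 _], head=1, tail=3, size=2
read(): buf=[_ _ 96 _], head=2, tail=3, size=1
write(98): buf=[_ _ 96 98], head=2, tail=0, size=2
read(): buf=[_ _ _ 98], head=3, tail=0, size=1

Answer: _ _ _ 98
3
0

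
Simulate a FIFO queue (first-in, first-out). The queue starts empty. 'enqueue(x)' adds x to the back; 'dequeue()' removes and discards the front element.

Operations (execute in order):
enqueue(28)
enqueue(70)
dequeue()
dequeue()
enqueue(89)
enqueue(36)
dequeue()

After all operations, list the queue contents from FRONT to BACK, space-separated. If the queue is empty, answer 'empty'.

Answer: 36

Derivation:
enqueue(28): [28]
enqueue(70): [28, 70]
dequeue(): [70]
dequeue(): []
enqueue(89): [89]
enqueue(36): [89, 36]
dequeue(): [36]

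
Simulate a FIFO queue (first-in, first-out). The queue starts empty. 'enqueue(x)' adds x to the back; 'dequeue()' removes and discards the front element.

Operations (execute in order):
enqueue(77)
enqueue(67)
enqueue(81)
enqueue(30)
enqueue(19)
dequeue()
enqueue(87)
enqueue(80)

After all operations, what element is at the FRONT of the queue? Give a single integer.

Answer: 67

Derivation:
enqueue(77): queue = [77]
enqueue(67): queue = [77, 67]
enqueue(81): queue = [77, 67, 81]
enqueue(30): queue = [77, 67, 81, 30]
enqueue(19): queue = [77, 67, 81, 30, 19]
dequeue(): queue = [67, 81, 30, 19]
enqueue(87): queue = [67, 81, 30, 19, 87]
enqueue(80): queue = [67, 81, 30, 19, 87, 80]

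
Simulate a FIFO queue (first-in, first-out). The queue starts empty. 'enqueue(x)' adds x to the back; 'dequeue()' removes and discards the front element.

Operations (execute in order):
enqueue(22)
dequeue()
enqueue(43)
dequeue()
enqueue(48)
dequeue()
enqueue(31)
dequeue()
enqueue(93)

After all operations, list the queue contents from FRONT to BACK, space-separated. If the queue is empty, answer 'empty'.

Answer: 93

Derivation:
enqueue(22): [22]
dequeue(): []
enqueue(43): [43]
dequeue(): []
enqueue(48): [48]
dequeue(): []
enqueue(31): [31]
dequeue(): []
enqueue(93): [93]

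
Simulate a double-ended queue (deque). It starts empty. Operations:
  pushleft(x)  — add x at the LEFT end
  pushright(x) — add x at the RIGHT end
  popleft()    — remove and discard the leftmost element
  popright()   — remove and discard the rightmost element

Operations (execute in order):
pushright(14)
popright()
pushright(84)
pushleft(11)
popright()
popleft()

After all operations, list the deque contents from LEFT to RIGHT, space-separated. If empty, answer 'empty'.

Answer: empty

Derivation:
pushright(14): [14]
popright(): []
pushright(84): [84]
pushleft(11): [11, 84]
popright(): [11]
popleft(): []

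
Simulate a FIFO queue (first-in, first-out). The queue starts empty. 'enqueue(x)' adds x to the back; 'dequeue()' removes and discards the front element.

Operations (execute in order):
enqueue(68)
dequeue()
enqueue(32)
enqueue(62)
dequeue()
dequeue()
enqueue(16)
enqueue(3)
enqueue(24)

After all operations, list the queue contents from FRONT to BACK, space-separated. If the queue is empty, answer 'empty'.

Answer: 16 3 24

Derivation:
enqueue(68): [68]
dequeue(): []
enqueue(32): [32]
enqueue(62): [32, 62]
dequeue(): [62]
dequeue(): []
enqueue(16): [16]
enqueue(3): [16, 3]
enqueue(24): [16, 3, 24]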